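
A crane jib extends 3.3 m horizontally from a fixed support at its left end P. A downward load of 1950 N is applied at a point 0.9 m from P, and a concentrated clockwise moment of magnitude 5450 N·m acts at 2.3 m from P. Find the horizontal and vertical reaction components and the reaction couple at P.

P_x = 0, P_y = 1950 N, M_P = 7205 N·m

ΣF_x = 0: P_x = 0.
ΣF_y = 0: P_y − 1950 = 0 → P_y = 1950 N.
ΣM about P: M_P − 1950·0.9 − 5450 = 0 → M_P = 7205 N·m.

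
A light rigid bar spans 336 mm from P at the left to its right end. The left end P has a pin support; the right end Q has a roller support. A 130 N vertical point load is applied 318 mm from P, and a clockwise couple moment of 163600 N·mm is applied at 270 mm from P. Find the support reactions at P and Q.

P_x = 0, P_y = -479.9 N, Q_y = 609.9 N

Taking moments about P: Q_y·336 − 130·318 − 163600 = 0 → Q_y = 204940/336 = 609.94 ≈ 609.9 N.
ΣF_y = 0: P_y + 609.94 − 130 = 0 → P_y = -479.9 N.
ΣF_x = 0: no horizontal applied forces, so P_x = 0.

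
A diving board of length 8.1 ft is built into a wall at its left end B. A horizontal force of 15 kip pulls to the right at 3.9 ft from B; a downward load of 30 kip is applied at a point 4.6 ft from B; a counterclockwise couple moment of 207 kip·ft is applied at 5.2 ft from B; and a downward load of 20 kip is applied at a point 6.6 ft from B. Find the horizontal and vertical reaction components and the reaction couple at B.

B_x = -15.00 kip, B_y = 50.00 kip, M_B = 63.00 kip·ft

ΣF_x = 0: B_x + 15 = 0 → B_x = -15.00 kip.
ΣF_y = 0: B_y − 30 − 20 = 0 → B_y = 50.00 kip.
ΣM about B: M_B − 30·4.6 + 207 − 20·6.6 = 0 → M_B = 63.00 kip·ft.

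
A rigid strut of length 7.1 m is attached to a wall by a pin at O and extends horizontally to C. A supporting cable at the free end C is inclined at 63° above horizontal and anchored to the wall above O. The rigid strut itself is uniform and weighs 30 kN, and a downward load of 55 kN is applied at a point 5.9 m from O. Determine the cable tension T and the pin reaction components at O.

ΣM about O: T·sin63°·7.1 − 30·3.55 − 55·5.9 = 0 → T = 431/(7.1·0.891007) = 68.1299 ≈ 68.13 kN.
ΣF_x = 0: O_x − T·cos63° = 0 → O_x = 68.1299 × 0.45399 = 30.93 kN.
ΣF_y = 0: O_y + T·sin63° − 30 − 55 = 0 → O_y = 85 − 68.1299 × 0.891007 = 24.30 kN.

T = 68.13 kN, O_x = 30.93 kN, O_y = 24.30 kN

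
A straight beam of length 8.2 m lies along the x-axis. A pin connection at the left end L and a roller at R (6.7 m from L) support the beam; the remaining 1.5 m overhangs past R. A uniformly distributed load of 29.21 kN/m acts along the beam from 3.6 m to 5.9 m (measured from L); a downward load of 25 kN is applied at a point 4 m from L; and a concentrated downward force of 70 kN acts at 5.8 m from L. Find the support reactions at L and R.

L_x = 0, L_y = 39.03 kN, R_y = 123.2 kN

Resultant of the distributed load: 29.21 × 2.3 = 67.183 kN at 4.75 m from L.
Moments about L: R_y·6.7 − (29.21·2.3)·4.75 − 25·4 − 70·5.8 = 0 → R_y = 825.11925/6.7 = 123.152 ≈ 123.2 kN.
ΣF_y = 0: L_y + 123.152 − 29.21·2.3 − 25 − 70 = 0 → L_y = 39.03 kN.
ΣF_x = 0: no horizontal applied forces, so L_x = 0.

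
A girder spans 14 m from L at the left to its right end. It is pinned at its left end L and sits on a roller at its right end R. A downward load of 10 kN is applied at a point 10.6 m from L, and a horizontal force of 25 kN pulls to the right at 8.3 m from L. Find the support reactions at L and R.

Taking moments about L: R_y·14 − 10·10.6 = 0 → R_y = 106/14 = 7.57143 ≈ 7.571 kN.
ΣF_y = 0: L_y + 7.57143 − 10 = 0 → L_y = 2.429 kN.
ΣF_x = 0: L_x + 25 = 0 → L_x = -25.00 kN.

L_x = -25.00 kN, L_y = 2.429 kN, R_y = 7.571 kN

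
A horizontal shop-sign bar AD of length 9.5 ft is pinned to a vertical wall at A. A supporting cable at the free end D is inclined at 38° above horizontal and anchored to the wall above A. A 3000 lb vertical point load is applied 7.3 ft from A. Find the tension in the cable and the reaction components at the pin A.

ΣM about A: T·sin38°·9.5 − 3000·7.3 = 0 → T = 21900/(9.5·0.615661) = 3744.37 ≈ 3744 lb.
ΣF_x = 0: A_x − T·cos38° = 0 → A_x = 3744.37 × 0.788011 = 2951 lb.
ΣF_y = 0: A_y + T·sin38° − 3000 = 0 → A_y = 3000 − 3744.37 × 0.615661 = 694.7 lb.

T = 3744 lb, A_x = 2951 lb, A_y = 694.7 lb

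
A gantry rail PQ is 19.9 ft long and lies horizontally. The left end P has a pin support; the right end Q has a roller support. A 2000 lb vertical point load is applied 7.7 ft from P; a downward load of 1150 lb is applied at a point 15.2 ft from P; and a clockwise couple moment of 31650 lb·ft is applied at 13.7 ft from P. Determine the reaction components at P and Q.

P_x = 0, P_y = -92.71 lb, Q_y = 3243 lb

ΣM about P: Q_y·19.9 − 2000·7.7 − 1150·15.2 − 31650 = 0 → Q_y = 64530/19.9 = 3242.71 ≈ 3243 lb.
ΣF_y = 0: P_y + 3242.71 − 2000 − 1150 = 0 → P_y = -92.71 lb.
ΣF_x = 0: no horizontal applied forces, so P_x = 0.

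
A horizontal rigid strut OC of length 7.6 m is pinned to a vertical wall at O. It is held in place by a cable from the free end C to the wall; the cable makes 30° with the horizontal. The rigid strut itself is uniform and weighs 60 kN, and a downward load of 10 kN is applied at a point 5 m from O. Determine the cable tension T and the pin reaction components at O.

T = 73.16 kN, O_x = 63.36 kN, O_y = 33.42 kN

ΣM about O: T·sin30°·7.6 − 60·3.8 − 10·5 = 0 → T = 278/(7.6·0.5) = 73.1579 ≈ 73.16 kN.
ΣF_x = 0: O_x − T·cos30° = 0 → O_x = 73.1579 × 0.866025 = 63.36 kN.
ΣF_y = 0: O_y + T·sin30° − 60 − 10 = 0 → O_y = 70 − 73.1579 × 0.5 = 33.42 kN.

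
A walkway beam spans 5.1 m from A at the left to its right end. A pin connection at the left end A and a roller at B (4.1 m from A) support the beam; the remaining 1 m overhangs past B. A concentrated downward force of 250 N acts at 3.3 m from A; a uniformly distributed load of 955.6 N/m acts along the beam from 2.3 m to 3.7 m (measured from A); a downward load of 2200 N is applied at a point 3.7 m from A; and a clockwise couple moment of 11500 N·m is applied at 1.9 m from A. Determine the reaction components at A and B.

Resultant of the distributed load: 955.6 × 1.4 = 1337.84 N at 3 m from A.
ΣM about A: B_y·4.1 − 250·3.3 − (955.6·1.4)·3 − 2200·3.7 − 11500 = 0 → B_y = 24478.52/4.1 = 5970.37 ≈ 5970 N.
ΣF_y = 0: A_y + 5970.37 − 250 − 955.6·1.4 − 2200 = 0 → A_y = -2183 N.
ΣF_x = 0: no horizontal applied forces, so A_x = 0.

A_x = 0, A_y = -2183 N, B_y = 5970 N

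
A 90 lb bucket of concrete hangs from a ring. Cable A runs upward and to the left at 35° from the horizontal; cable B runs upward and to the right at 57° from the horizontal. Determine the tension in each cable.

T_A = 49.05 lb, T_B = 73.77 lb

ΣF_x = 0: −T_A·cos35° + T_B·cos57° = 0 → T_B = 1.50403·T_A.
ΣF_y = 0: T_A·sin35° + T_B·sin57° = 90.
Substitute: T_A·(0.573576 + 1.50403·0.838671) = 90 → T_A = 49.0473 ≈ 49.05 lb.
Then T_B = 1.50403 × 49.0473 = 73.77 lb.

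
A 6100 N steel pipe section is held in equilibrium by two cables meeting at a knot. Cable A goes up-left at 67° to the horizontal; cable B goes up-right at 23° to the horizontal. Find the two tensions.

T_A = 5615 N, T_B = 2383 N

ΣF_x = 0: −T_A·cos67° + T_B·cos23° = 0 → T_B = 0.424475·T_A.
ΣF_y = 0: T_A·sin67° + T_B·sin23° = 6100.
Substitute: T_A·(0.920505 + 0.424475·0.390731) = 6100 → T_A = 5615.08 ≈ 5615 N.
Then T_B = 0.424475 × 5615.08 = 2383 N.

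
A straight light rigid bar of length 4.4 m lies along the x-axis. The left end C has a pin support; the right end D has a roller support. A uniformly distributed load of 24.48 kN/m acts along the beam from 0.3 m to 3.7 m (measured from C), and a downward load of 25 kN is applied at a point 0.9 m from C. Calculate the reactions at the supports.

Resultant of the distributed load: 24.48 × 3.4 = 83.232 kN at 2 m from C.
Moments about C: D_y·4.4 − (24.48·3.4)·2 − 25·0.9 = 0 → D_y = 188.964/4.4 = 42.9464 ≈ 42.95 kN.
ΣF_y = 0: C_y + 42.9464 − 24.48·3.4 − 25 = 0 → C_y = 65.29 kN.
ΣF_x = 0: no horizontal applied forces, so C_x = 0.

C_x = 0, C_y = 65.29 kN, D_y = 42.95 kN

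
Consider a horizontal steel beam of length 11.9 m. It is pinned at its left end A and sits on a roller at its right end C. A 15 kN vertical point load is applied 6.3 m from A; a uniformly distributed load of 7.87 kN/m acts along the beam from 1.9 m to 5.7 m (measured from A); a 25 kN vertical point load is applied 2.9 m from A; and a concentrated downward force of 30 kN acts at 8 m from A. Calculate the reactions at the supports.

Resultant of the distributed load: 7.87 × 3.8 = 29.906 kN at 3.8 m from A.
Moments about A: C_y·11.9 − 15·6.3 − (7.87·3.8)·3.8 − 25·2.9 − 30·8 = 0 → C_y = 520.6428/11.9 = 43.7515 ≈ 43.75 kN.
ΣF_y = 0: A_y + 43.7515 − 15 − 7.87·3.8 − 25 − 30 = 0 → A_y = 56.15 kN.
ΣF_x = 0: no horizontal applied forces, so A_x = 0.

A_x = 0, A_y = 56.15 kN, C_y = 43.75 kN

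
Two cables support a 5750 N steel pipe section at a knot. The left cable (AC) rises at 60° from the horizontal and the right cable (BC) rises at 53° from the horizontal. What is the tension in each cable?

ΣF_x = 0: −T_AC·cos60° + T_BC·cos53° = 0 → T_BC = 0.83082·T_AC.
ΣF_y = 0: T_AC·sin60° + T_BC·sin53° = 5750.
Substitute: T_AC·(0.866025 + 0.83082·0.798636) = 5750 → T_AC = 3759.28 ≈ 3759 N.
Then T_BC = 0.83082 × 3759.28 = 3123 N.

T_AC = 3759 N, T_BC = 3123 N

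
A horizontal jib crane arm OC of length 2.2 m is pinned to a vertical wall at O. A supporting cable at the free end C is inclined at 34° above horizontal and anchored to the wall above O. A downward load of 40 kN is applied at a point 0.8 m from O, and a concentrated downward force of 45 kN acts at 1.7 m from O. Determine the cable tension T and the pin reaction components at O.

ΣM about O: T·sin34°·2.2 − 40·0.8 − 45·1.7 = 0 → T = 108.5/(2.2·0.559193) = 88.1953 ≈ 88.20 kN.
ΣF_x = 0: O_x − T·cos34° = 0 → O_x = 88.1953 × 0.829038 = 73.12 kN.
ΣF_y = 0: O_y + T·sin34° − 40 − 45 = 0 → O_y = 85 − 88.1953 × 0.559193 = 35.68 kN.

T = 88.20 kN, O_x = 73.12 kN, O_y = 35.68 kN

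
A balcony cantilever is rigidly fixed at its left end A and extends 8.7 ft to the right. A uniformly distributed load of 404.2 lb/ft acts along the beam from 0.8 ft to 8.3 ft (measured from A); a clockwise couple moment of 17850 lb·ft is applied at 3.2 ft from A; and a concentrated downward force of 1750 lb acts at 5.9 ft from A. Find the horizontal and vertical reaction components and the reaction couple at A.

A_x = 0, A_y = 4782 lb, M_A = 41970 lb·ft

Resultant of the distributed load: 404.2 × 7.5 = 3031.5 lb at 4.55 ft from A.
ΣF_x = 0: A_x = 0.
ΣF_y = 0: A_y − 404.2·7.5 − 1750 = 0 → A_y = 4782 lb.
ΣM about A: M_A − (404.2·7.5)·4.55 − 17850 − 1750·5.9 = 0 → M_A = 41970 lb·ft.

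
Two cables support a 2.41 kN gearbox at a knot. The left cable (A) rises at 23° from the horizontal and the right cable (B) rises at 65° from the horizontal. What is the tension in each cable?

T_A = 1.019 kN, T_B = 2.220 kN

ΣF_x = 0: −T_A·cos23° + T_B·cos65° = 0 → T_B = 2.1781·T_A.
ΣF_y = 0: T_A·sin23° + T_B·sin65° = 2.41.
Substitute: T_A·(0.390731 + 2.1781·0.906308) = 2.41 → T_A = 1.01913 ≈ 1.019 kN.
Then T_B = 2.1781 × 1.01913 = 2.220 kN.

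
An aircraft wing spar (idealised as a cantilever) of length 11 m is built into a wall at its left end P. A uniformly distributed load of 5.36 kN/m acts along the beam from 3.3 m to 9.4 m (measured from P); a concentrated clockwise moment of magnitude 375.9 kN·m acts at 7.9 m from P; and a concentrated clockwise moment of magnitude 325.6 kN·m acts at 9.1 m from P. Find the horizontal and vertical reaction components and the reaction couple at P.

P_x = 0, P_y = 32.70 kN, M_P = 909.1 kN·m

Resultant of the distributed load: 5.36 × 6.1 = 32.696 kN at 6.35 m from P.
ΣF_x = 0: P_x = 0.
ΣF_y = 0: P_y − 5.36·6.1 = 0 → P_y = 32.70 kN.
ΣM about P: M_P − (5.36·6.1)·6.35 − 375.9 − 325.6 = 0 → M_P = 909.1 kN·m.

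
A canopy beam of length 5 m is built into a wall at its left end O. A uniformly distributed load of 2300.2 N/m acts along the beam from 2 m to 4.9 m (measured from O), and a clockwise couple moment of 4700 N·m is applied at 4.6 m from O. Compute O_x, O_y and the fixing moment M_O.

O_x = 0, O_y = 6671 N, M_O = 27710 N·m

Resultant of the distributed load: 2300.2 × 2.9 = 6670.58 N at 3.45 m from O.
ΣF_x = 0: O_x = 0.
ΣF_y = 0: O_y − 2300.2·2.9 = 0 → O_y = 6671 N.
ΣM about O: M_O − (2300.2·2.9)·3.45 − 4700 = 0 → M_O = 27710 N·m.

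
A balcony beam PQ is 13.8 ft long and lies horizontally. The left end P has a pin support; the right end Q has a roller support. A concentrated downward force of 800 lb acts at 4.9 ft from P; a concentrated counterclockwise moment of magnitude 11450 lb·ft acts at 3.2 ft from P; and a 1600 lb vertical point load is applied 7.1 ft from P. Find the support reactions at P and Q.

Taking moments about P: Q_y·13.8 − 800·4.9 + 11450 − 1600·7.1 = 0 → Q_y = 3830/13.8 = 277.536 ≈ 277.5 lb.
ΣF_y = 0: P_y + 277.536 − 800 − 1600 = 0 → P_y = 2122 lb.
ΣF_x = 0: no horizontal applied forces, so P_x = 0.

P_x = 0, P_y = 2122 lb, Q_y = 277.5 lb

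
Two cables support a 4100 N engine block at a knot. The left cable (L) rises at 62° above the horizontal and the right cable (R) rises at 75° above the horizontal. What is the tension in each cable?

ΣF_x = 0: −T_L·cos62° + T_R·cos75° = 0 → T_R = 1.8139·T_L.
ΣF_y = 0: T_L·sin62° + T_R·sin75° = 4100.
Substitute: T_L·(0.882948 + 1.8139·0.965926) = 4100 → T_L = 1555.95 ≈ 1556 N.
Then T_R = 1.8139 × 1555.95 = 2822 N.

T_L = 1556 N, T_R = 2822 N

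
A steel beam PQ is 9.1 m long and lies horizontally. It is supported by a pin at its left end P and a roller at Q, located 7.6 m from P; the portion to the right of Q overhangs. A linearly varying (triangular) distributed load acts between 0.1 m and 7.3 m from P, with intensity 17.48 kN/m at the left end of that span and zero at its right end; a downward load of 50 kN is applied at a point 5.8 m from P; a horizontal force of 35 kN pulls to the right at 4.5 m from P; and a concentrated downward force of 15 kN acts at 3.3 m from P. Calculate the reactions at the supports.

Resultant of the triangular load: ½ × 17.48 × 7.2 = 62.928 kN, acting at 2.5 m from P (one-third of the span from the peak).
Taking moments about P: Q_y·7.6 − (½·17.48·7.2)·2.5 − 50·5.8 − 15·3.3 = 0 → Q_y = 496.82/7.6 = 65.3711 ≈ 65.37 kN.
ΣF_y = 0: P_y + 65.3711 − ½·17.48·7.2 − 50 − 15 = 0 → P_y = 62.56 kN.
ΣF_x = 0: P_x + 35 = 0 → P_x = -35.00 kN.

P_x = -35.00 kN, P_y = 62.56 kN, Q_y = 65.37 kN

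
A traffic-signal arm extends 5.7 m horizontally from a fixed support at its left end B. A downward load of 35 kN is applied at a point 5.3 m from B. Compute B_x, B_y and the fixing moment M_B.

ΣF_x = 0: B_x = 0.
ΣF_y = 0: B_y − 35 = 0 → B_y = 35.00 kN.
ΣM about B: M_B − 35·5.3 = 0 → M_B = 185.5 kN·m.

B_x = 0, B_y = 35.00 kN, M_B = 185.5 kN·m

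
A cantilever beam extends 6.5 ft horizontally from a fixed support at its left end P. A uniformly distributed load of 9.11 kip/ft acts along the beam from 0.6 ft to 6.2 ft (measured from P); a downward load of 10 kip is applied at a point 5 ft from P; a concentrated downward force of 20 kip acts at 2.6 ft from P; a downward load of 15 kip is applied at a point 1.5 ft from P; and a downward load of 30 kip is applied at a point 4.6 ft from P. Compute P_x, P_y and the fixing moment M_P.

P_x = 0, P_y = 126.0 kip, M_P = 436.0 kip·ft

Resultant of the distributed load: 9.11 × 5.6 = 51.016 kip at 3.4 ft from P.
ΣF_x = 0: P_x = 0.
ΣF_y = 0: P_y − 9.11·5.6 − 10 − 20 − 15 − 30 = 0 → P_y = 126.0 kip.
ΣM about P: M_P − (9.11·5.6)·3.4 − 10·5 − 20·2.6 − 15·1.5 − 30·4.6 = 0 → M_P = 436.0 kip·ft.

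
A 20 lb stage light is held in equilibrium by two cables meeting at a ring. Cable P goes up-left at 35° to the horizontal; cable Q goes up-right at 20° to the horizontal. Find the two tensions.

T_P = 22.94 lb, T_Q = 20.00 lb

ΣF_x = 0: −T_P·cos35° + T_Q·cos20° = 0 → T_Q = 0.871723·T_P.
ΣF_y = 0: T_P·sin35° + T_Q·sin20° = 20.
Substitute: T_P·(0.573576 + 0.871723·0.34202) = 20 → T_P = 22.9431 ≈ 22.94 lb.
Then T_Q = 0.871723 × 22.9431 = 20.00 lb.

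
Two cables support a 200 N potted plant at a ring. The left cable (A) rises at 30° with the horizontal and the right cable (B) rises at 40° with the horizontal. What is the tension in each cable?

ΣF_x = 0: −T_A·cos30° + T_B·cos40° = 0 → T_B = 1.13052·T_A.
ΣF_y = 0: T_A·sin30° + T_B·sin40° = 200.
Substitute: T_A·(0.5 + 1.13052·0.642788) = 200 → T_A = 163.041 ≈ 163.0 N.
Then T_B = 1.13052 × 163.041 = 184.3 N.

T_A = 163.0 N, T_B = 184.3 N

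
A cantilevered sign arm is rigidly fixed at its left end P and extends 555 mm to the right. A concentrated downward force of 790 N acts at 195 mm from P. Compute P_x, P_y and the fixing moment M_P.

P_x = 0, P_y = 790.0 N, M_P = 154000 N·mm

ΣF_x = 0: P_x = 0.
ΣF_y = 0: P_y − 790 = 0 → P_y = 790.0 N.
ΣM about P: M_P − 790·195 = 0 → M_P = 154000 N·mm.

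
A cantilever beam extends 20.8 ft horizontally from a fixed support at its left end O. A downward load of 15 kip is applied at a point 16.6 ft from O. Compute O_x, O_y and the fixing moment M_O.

O_x = 0, O_y = 15.00 kip, M_O = 249.0 kip·ft

ΣF_x = 0: O_x = 0.
ΣF_y = 0: O_y − 15 = 0 → O_y = 15.00 kip.
ΣM about O: M_O − 15·16.6 = 0 → M_O = 249.0 kip·ft.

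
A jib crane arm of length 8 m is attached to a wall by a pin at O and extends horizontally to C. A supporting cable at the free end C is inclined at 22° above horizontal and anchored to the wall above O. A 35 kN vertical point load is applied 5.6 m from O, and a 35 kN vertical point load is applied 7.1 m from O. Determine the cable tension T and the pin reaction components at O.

T = 148.3 kN, O_x = 137.5 kN, O_y = 14.44 kN

ΣM about O: T·sin22°·8 − 35·5.6 − 35·7.1 = 0 → T = 444.5/(8·0.374607) = 148.322 ≈ 148.3 kN.
ΣF_x = 0: O_x − T·cos22° = 0 → O_x = 148.322 × 0.927184 = 137.5 kN.
ΣF_y = 0: O_y + T·sin22° − 35 − 35 = 0 → O_y = 70 − 148.322 × 0.374607 = 14.44 kN.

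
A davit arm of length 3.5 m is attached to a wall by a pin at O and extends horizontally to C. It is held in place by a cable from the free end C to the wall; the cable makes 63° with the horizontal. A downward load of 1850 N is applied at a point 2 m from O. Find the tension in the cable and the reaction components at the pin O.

T = 1186 N, O_x = 538.6 N, O_y = 792.9 N

ΣM about O: T·sin63°·3.5 − 1850·2 = 0 → T = 3700/(3.5·0.891007) = 1186.46 ≈ 1186 N.
ΣF_x = 0: O_x − T·cos63° = 0 → O_x = 1186.46 × 0.45399 = 538.6 N.
ΣF_y = 0: O_y + T·sin63° − 1850 = 0 → O_y = 1850 − 1186.46 × 0.891007 = 792.9 N.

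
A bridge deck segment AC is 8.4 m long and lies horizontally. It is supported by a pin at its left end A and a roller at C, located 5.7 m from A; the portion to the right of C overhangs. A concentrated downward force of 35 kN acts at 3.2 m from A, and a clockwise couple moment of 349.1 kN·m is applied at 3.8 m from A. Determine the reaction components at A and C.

Moments about A: C_y·5.7 − 35·3.2 − 349.1 = 0 → C_y = 461.1/5.7 = 80.8947 ≈ 80.89 kN.
ΣF_y = 0: A_y + 80.8947 − 35 = 0 → A_y = -45.89 kN.
ΣF_x = 0: no horizontal applied forces, so A_x = 0.

A_x = 0, A_y = -45.89 kN, C_y = 80.89 kN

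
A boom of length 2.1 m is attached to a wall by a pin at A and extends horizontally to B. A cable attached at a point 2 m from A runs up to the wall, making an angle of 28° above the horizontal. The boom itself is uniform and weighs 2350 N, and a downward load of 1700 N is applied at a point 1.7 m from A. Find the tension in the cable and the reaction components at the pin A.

ΣM about A: T·sin28°·2 − 2350·1.05 − 1700·1.7 = 0 → T = 5357.5/(2·0.469472) = 5705.88 ≈ 5706 N.
ΣF_x = 0: A_x − T·cos28° = 0 → A_x = 5705.88 × 0.882948 = 5038 N.
ΣF_y = 0: A_y + T·sin28° − 2350 − 1700 = 0 → A_y = 4050 − 5705.88 × 0.469472 = 1371 N.

T = 5706 N, A_x = 5038 N, A_y = 1371 N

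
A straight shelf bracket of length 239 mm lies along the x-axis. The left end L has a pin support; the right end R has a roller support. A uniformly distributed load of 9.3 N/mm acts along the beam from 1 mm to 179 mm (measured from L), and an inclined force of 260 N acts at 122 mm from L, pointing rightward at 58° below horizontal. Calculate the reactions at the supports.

L_x = -137.8 N, L_y = 1140 N, R_y = 735.9 N

Resultant of the distributed load: 9.3 × 178 = 1655.4 N at 90 mm from L.
ΣM about L: R_y·239 − (9.3·178)·90 − 260·sin58°·122 = 0 → R_y = 175886/239 = 735.925 ≈ 735.9 N.
ΣF_y = 0: L_y + 735.925 − 9.3·178 − 260·sin58° = 0 → L_y = 1140 N.
ΣF_x = 0: L_x + 260·cos58° = 0 → L_x = -137.8 N.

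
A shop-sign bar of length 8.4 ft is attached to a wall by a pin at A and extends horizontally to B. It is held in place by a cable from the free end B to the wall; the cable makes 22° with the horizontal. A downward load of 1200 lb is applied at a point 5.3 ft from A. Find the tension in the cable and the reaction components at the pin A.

T = 2021 lb, A_x = 1874 lb, A_y = 442.9 lb

ΣM about A: T·sin22°·8.4 − 1200·5.3 = 0 → T = 6360/(8.4·0.374607) = 2021.17 ≈ 2021 lb.
ΣF_x = 0: A_x − T·cos22° = 0 → A_x = 2021.17 × 0.927184 = 1874 lb.
ΣF_y = 0: A_y + T·sin22° − 1200 = 0 → A_y = 1200 − 2021.17 × 0.374607 = 442.9 lb.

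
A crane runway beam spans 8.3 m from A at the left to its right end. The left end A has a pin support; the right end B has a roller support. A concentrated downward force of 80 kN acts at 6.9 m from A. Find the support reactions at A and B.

Moments about A: B_y·8.3 − 80·6.9 = 0 → B_y = 552/8.3 = 66.506 ≈ 66.51 kN.
ΣF_y = 0: A_y + 66.506 − 80 = 0 → A_y = 13.49 kN.
ΣF_x = 0: no horizontal applied forces, so A_x = 0.

A_x = 0, A_y = 13.49 kN, B_y = 66.51 kN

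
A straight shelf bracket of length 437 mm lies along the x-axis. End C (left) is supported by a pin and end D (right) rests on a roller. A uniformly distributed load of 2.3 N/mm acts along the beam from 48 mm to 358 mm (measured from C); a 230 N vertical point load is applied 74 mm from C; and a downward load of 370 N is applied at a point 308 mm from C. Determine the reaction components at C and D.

C_x = 0, C_y = 682.1 N, D_y = 630.9 N

Resultant of the distributed load: 2.3 × 310 = 713 N at 203 mm from C.
ΣM about C: D_y·437 − (2.3·310)·203 − 230·74 − 370·308 = 0 → D_y = 275719/437 = 630.936 ≈ 630.9 N.
ΣF_y = 0: C_y + 630.936 − 2.3·310 − 230 − 370 = 0 → C_y = 682.1 N.
ΣF_x = 0: no horizontal applied forces, so C_x = 0.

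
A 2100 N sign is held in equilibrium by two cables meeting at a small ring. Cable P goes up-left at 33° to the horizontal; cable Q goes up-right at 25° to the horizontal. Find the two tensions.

T_P = 2244 N, T_Q = 2077 N

ΣF_x = 0: −T_P·cos33° + T_Q·cos25° = 0 → T_Q = 0.925371·T_P.
ΣF_y = 0: T_P·sin33° + T_Q·sin25° = 2100.
Substitute: T_P·(0.544639 + 0.925371·0.422618) = 2100 → T_P = 2244.27 ≈ 2244 N.
Then T_Q = 0.925371 × 2244.27 = 2077 N.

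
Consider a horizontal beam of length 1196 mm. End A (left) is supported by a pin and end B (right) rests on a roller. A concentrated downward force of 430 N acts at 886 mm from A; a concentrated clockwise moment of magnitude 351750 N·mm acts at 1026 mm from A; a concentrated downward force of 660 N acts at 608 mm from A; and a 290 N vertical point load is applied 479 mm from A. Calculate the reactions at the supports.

A_x = 0, A_y = 315.7 N, B_y = 1064 N

Taking moments about A: B_y·1196 − 430·886 − 351750 − 660·608 − 290·479 = 0 → B_y = 1272920/1196 = 1064.31 ≈ 1064 N.
ΣF_y = 0: A_y + 1064.31 − 430 − 660 − 290 = 0 → A_y = 315.7 N.
ΣF_x = 0: no horizontal applied forces, so A_x = 0.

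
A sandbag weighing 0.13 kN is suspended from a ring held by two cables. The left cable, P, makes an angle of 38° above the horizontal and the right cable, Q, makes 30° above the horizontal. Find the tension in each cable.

T_P = 0.1214 kN, T_Q = 0.1105 kN

ΣF_x = 0: −T_P·cos38° + T_Q·cos30° = 0 → T_Q = 0.909916·T_P.
ΣF_y = 0: T_P·sin38° + T_Q·sin30° = 0.13.
Substitute: T_P·(0.615661 + 0.909916·0.5) = 0.13 → T_P = 0.121425 ≈ 0.1214 kN.
Then T_Q = 0.909916 × 0.121425 = 0.1105 kN.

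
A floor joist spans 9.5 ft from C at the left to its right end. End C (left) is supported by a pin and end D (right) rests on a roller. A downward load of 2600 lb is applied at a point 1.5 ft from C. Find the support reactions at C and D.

C_x = 0, C_y = 2189 lb, D_y = 410.5 lb

Moments about C: D_y·9.5 − 2600·1.5 = 0 → D_y = 3900/9.5 = 410.526 ≈ 410.5 lb.
ΣF_y = 0: C_y + 410.526 − 2600 = 0 → C_y = 2189 lb.
ΣF_x = 0: no horizontal applied forces, so C_x = 0.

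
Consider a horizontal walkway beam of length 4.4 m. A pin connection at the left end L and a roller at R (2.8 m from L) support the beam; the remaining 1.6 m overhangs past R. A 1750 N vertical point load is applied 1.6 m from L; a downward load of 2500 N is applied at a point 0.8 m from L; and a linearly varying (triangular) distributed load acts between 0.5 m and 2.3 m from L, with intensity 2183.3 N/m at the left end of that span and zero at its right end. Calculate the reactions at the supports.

L_x = 0, L_y = 3729 N, R_y = 2486 N

Resultant of the triangular load: ½ × 2183.3 × 1.8 = 1964.97 N, acting at 1.1 m from L (one-third of the span from the peak).
Moments about L: R_y·2.8 − 1750·1.6 − 2500·0.8 − (½·2183.3·1.8)·1.1 = 0 → R_y = 6961.467/2.8 = 2486.24 ≈ 2486 N.
ΣF_y = 0: L_y + 2486.24 − 1750 − 2500 − ½·2183.3·1.8 = 0 → L_y = 3729 N.
ΣF_x = 0: no horizontal applied forces, so L_x = 0.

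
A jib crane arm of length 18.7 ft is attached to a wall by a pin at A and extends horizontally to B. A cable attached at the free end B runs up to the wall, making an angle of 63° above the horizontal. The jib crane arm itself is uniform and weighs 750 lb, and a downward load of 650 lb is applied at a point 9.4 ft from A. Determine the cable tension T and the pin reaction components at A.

T = 787.6 lb, A_x = 357.6 lb, A_y = 698.3 lb

ΣM about A: T·sin63°·18.7 − 750·9.35 − 650·9.4 = 0 → T = 13122.5/(18.7·0.891007) = 787.579 ≈ 787.6 lb.
ΣF_x = 0: A_x − T·cos63° = 0 → A_x = 787.579 × 0.45399 = 357.6 lb.
ΣF_y = 0: A_y + T·sin63° − 750 − 650 = 0 → A_y = 1400 − 787.579 × 0.891007 = 698.3 lb.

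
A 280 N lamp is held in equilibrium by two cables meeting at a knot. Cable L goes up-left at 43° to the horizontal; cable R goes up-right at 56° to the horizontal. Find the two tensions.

ΣF_x = 0: −T_L·cos43° + T_R·cos56° = 0 → T_R = 1.30787·T_L.
ΣF_y = 0: T_L·sin43° + T_R·sin56° = 280.
Substitute: T_L·(0.681998 + 1.30787·0.829038) = 280 → T_L = 158.526 ≈ 158.5 N.
Then T_R = 1.30787 × 158.526 = 207.3 N.

T_L = 158.5 N, T_R = 207.3 N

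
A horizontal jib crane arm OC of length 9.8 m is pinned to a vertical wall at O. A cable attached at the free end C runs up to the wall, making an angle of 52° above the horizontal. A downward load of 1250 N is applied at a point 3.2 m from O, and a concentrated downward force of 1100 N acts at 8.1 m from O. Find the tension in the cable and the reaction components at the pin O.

ΣM about O: T·sin52°·9.8 − 1250·3.2 − 1100·8.1 = 0 → T = 12910/(9.8·0.788011) = 1671.74 ≈ 1672 N.
ΣF_x = 0: O_x − T·cos52° = 0 → O_x = 1671.74 × 0.615661 = 1029 N.
ΣF_y = 0: O_y + T·sin52° − 1250 − 1100 = 0 → O_y = 2350 − 1671.74 × 0.788011 = 1033 N.

T = 1672 N, O_x = 1029 N, O_y = 1033 N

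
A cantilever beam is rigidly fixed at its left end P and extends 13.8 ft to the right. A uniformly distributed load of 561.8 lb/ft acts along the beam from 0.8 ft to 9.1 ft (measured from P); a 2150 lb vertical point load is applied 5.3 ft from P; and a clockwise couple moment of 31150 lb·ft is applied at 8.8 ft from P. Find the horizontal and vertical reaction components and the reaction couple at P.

P_x = 0, P_y = 6813 lb, M_P = 65630 lb·ft

Resultant of the distributed load: 561.8 × 8.3 = 4662.94 lb at 4.95 ft from P.
ΣF_x = 0: P_x = 0.
ΣF_y = 0: P_y − 561.8·8.3 − 2150 = 0 → P_y = 6813 lb.
ΣM about P: M_P − (561.8·8.3)·4.95 − 2150·5.3 − 31150 = 0 → M_P = 65630 lb·ft.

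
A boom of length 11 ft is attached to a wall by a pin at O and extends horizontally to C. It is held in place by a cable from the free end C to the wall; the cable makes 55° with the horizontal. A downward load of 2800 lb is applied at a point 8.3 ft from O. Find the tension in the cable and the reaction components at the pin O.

ΣM about O: T·sin55°·11 − 2800·8.3 = 0 → T = 23240/(11·0.819152) = 2579.16 ≈ 2579 lb.
ΣF_x = 0: O_x − T·cos55° = 0 → O_x = 2579.16 × 0.573576 = 1479 lb.
ΣF_y = 0: O_y + T·sin55° − 2800 = 0 → O_y = 2800 − 2579.16 × 0.819152 = 687.3 lb.

T = 2579 lb, O_x = 1479 lb, O_y = 687.3 lb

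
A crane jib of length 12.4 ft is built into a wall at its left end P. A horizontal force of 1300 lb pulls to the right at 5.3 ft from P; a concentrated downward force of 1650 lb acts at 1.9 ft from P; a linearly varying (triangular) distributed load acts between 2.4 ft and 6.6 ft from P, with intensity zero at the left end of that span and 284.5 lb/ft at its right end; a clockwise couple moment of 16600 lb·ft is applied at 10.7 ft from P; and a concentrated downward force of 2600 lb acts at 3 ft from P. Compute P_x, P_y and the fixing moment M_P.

Resultant of the triangular load: ½ × 284.5 × 4.2 = 597.45 lb, acting at 5.2 ft from P (one-third of the span from the peak).
ΣF_x = 0: P_x + 1300 = 0 → P_x = -1300 lb.
ΣF_y = 0: P_y − 1650 − ½·284.5·4.2 − 2600 = 0 → P_y = 4847 lb.
ΣM about P: M_P − 1650·1.9 − (½·284.5·4.2)·5.2 − 16600 − 2600·3 = 0 → M_P = 30640 lb·ft.

P_x = -1300 lb, P_y = 4847 lb, M_P = 30640 lb·ft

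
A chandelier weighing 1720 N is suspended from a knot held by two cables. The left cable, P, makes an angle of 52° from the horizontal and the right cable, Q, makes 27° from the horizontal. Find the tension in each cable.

ΣF_x = 0: −T_P·cos52° + T_Q·cos27° = 0 → T_Q = 0.690973·T_P.
ΣF_y = 0: T_P·sin52° + T_Q·sin27° = 1720.
Substitute: T_P·(0.788011 + 0.690973·0.45399) = 1720 → T_P = 1561.22 ≈ 1561 N.
Then T_Q = 0.690973 × 1561.22 = 1079 N.

T_P = 1561 N, T_Q = 1079 N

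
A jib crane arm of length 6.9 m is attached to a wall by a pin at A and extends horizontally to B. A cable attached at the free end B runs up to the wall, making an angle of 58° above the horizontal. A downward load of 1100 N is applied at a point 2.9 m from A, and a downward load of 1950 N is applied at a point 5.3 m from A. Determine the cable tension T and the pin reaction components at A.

T = 2311 N, A_x = 1225 N, A_y = 1090 N

ΣM about A: T·sin58°·6.9 − 1100·2.9 − 1950·5.3 = 0 → T = 13525/(6.9·0.848048) = 2311.36 ≈ 2311 N.
ΣF_x = 0: A_x − T·cos58° = 0 → A_x = 2311.36 × 0.529919 = 1225 N.
ΣF_y = 0: A_y + T·sin58° − 1100 − 1950 = 0 → A_y = 3050 − 2311.36 × 0.848048 = 1090 N.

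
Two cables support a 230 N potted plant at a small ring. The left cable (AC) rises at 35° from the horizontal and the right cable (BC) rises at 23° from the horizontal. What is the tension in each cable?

T_AC = 249.7 N, T_BC = 222.2 N

ΣF_x = 0: −T_AC·cos35° + T_BC·cos23° = 0 → T_BC = 0.889894·T_AC.
ΣF_y = 0: T_AC·sin35° + T_BC·sin23° = 230.
Substitute: T_AC·(0.573576 + 0.889894·0.390731) = 230 → T_AC = 249.651 ≈ 249.7 N.
Then T_BC = 0.889894 × 249.651 = 222.2 N.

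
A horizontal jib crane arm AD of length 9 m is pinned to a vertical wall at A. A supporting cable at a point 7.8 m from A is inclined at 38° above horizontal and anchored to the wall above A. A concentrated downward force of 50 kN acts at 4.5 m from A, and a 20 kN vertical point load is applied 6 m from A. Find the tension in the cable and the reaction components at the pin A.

T = 71.84 kN, A_x = 56.61 kN, A_y = 25.77 kN

ΣM about A: T·sin38°·7.8 − 50·4.5 − 20·6 = 0 → T = 345/(7.8·0.615661) = 71.8427 ≈ 71.84 kN.
ΣF_x = 0: A_x − T·cos38° = 0 → A_x = 71.8427 × 0.788011 = 56.61 kN.
ΣF_y = 0: A_y + T·sin38° − 50 − 20 = 0 → A_y = 70 − 71.8427 × 0.615661 = 25.77 kN.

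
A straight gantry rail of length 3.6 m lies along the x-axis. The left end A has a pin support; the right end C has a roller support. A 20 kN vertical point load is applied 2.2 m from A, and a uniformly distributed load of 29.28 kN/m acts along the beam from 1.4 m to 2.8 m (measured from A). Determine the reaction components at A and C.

A_x = 0, A_y = 24.86 kN, C_y = 36.13 kN

Resultant of the distributed load: 29.28 × 1.4 = 40.992 kN at 2.1 m from A.
Moments about A: C_y·3.6 − 20·2.2 − (29.28·1.4)·2.1 = 0 → C_y = 130.0832/3.6 = 36.1342 ≈ 36.13 kN.
ΣF_y = 0: A_y + 36.1342 − 20 − 29.28·1.4 = 0 → A_y = 24.86 kN.
ΣF_x = 0: no horizontal applied forces, so A_x = 0.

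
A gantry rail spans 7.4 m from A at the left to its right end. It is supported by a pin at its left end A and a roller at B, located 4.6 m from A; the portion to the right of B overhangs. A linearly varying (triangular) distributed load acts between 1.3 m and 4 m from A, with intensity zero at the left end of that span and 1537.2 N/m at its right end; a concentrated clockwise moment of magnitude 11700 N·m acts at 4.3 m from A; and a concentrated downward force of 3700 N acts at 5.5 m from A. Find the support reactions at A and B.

A_x = 0, A_y = -2591 N, B_y = 8366 N

Resultant of the triangular load: ½ × 1537.2 × 2.7 = 2075.22 N, acting at 3.1 m from A (one-third of the span from the peak).
ΣM about A: B_y·4.6 − (½·1537.2·2.7)·3.1 − 11700 − 3700·5.5 = 0 → B_y = 38483.182/4.6 = 8365.91 ≈ 8366 N.
ΣF_y = 0: A_y + 8365.91 − ½·1537.2·2.7 − 3700 = 0 → A_y = -2591 N.
ΣF_x = 0: no horizontal applied forces, so A_x = 0.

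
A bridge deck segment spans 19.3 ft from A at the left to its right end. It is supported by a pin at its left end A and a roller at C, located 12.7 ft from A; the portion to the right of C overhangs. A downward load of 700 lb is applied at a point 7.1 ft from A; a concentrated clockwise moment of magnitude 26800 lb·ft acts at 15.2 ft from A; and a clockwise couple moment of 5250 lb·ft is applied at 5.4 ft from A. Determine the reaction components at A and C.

Taking moments about A: C_y·12.7 − 700·7.1 − 26800 − 5250 = 0 → C_y = 37020/12.7 = 2914.96 ≈ 2915 lb.
ΣF_y = 0: A_y + 2914.96 − 700 = 0 → A_y = -2215 lb.
ΣF_x = 0: no horizontal applied forces, so A_x = 0.

A_x = 0, A_y = -2215 lb, C_y = 2915 lb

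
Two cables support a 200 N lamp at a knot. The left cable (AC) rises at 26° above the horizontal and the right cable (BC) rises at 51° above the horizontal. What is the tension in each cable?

ΣF_x = 0: −T_AC·cos26° + T_BC·cos51° = 0 → T_BC = 1.4282·T_AC.
ΣF_y = 0: T_AC·sin26° + T_BC·sin51° = 200.
Substitute: T_AC·(0.438371 + 1.4282·0.777146) = 200 → T_AC = 129.175 ≈ 129.2 N.
Then T_BC = 1.4282 × 129.175 = 184.5 N.

T_AC = 129.2 N, T_BC = 184.5 N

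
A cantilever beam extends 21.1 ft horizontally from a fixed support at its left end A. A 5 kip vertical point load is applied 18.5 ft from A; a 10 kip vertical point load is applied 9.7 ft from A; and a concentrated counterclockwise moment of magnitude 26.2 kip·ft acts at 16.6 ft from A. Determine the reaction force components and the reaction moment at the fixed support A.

A_x = 0, A_y = 15.00 kip, M_A = 163.3 kip·ft

ΣF_x = 0: A_x = 0.
ΣF_y = 0: A_y − 5 − 10 = 0 → A_y = 15.00 kip.
ΣM about A: M_A − 5·18.5 − 10·9.7 + 26.2 = 0 → M_A = 163.3 kip·ft.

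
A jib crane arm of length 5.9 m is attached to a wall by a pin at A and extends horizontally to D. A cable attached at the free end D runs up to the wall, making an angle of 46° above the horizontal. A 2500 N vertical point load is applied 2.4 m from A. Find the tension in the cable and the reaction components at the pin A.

ΣM about A: T·sin46°·5.9 − 2500·2.4 = 0 → T = 6000/(5.9·0.71934) = 1413.73 ≈ 1414 N.
ΣF_x = 0: A_x − T·cos46° = 0 → A_x = 1413.73 × 0.694658 = 982.1 N.
ΣF_y = 0: A_y + T·sin46° − 2500 = 0 → A_y = 2500 − 1413.73 × 0.71934 = 1483 N.

T = 1414 N, A_x = 982.1 N, A_y = 1483 N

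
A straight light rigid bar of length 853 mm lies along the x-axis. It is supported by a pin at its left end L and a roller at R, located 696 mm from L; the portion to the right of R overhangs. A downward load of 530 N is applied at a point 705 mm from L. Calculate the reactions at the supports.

Moments about L: R_y·696 − 530·705 = 0 → R_y = 373650/696 = 536.853 ≈ 536.9 N.
ΣF_y = 0: L_y + 536.853 − 530 = 0 → L_y = -6.853 N.
ΣF_x = 0: no horizontal applied forces, so L_x = 0.

L_x = 0, L_y = -6.853 N, R_y = 536.9 N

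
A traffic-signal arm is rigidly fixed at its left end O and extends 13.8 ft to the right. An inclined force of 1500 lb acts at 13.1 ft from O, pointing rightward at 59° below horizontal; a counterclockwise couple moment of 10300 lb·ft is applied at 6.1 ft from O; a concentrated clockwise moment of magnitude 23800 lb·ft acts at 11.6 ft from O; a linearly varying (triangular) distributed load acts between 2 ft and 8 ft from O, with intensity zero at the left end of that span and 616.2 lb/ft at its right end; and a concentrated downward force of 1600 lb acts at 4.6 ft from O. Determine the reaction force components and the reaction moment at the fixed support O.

Resultant of the triangular load: ½ × 616.2 × 6 = 1848.6 lb, acting at 6 ft from O (one-third of the span from the peak).
ΣF_x = 0: O_x + 1500·cos59° = 0 → O_x = -772.6 lb.
ΣF_y = 0: O_y − 1500·sin59° − ½·616.2·6 − 1600 = 0 → O_y = 4734 lb.
ΣM about O: M_O − 1500·sin59°·13.1 + 10300 − 23800 − (½·616.2·6)·6 − 1600·4.6 = 0 → M_O = 48790 lb·ft.

O_x = -772.6 lb, O_y = 4734 lb, M_O = 48790 lb·ft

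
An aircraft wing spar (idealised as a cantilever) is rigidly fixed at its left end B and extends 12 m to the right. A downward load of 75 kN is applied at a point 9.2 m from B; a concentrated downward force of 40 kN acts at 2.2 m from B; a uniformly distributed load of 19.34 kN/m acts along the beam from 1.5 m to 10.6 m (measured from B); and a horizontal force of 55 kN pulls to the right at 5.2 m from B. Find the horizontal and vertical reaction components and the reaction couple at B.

Resultant of the distributed load: 19.34 × 9.1 = 175.994 kN at 6.05 m from B.
ΣF_x = 0: B_x + 55 = 0 → B_x = -55.00 kN.
ΣF_y = 0: B_y − 75 − 40 − 19.34·9.1 = 0 → B_y = 291.0 kN.
ΣM about B: M_B − 75·9.2 − 40·2.2 − (19.34·9.1)·6.05 = 0 → M_B = 1843 kN·m.

B_x = -55.00 kN, B_y = 291.0 kN, M_B = 1843 kN·m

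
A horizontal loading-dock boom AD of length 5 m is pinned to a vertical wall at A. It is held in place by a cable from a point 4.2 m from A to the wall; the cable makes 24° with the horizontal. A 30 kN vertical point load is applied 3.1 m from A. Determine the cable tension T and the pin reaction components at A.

T = 54.44 kN, A_x = 49.73 kN, A_y = 7.857 kN

ΣM about A: T·sin24°·4.2 − 30·3.1 = 0 → T = 93/(4.2·0.406737) = 54.4402 ≈ 54.44 kN.
ΣF_x = 0: A_x − T·cos24° = 0 → A_x = 54.4402 × 0.913545 = 49.73 kN.
ΣF_y = 0: A_y + T·sin24° − 30 = 0 → A_y = 30 − 54.4402 × 0.406737 = 7.857 kN.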